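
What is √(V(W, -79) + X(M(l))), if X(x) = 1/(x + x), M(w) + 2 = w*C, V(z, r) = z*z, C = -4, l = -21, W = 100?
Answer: √67240041/82 ≈ 100.00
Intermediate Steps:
V(z, r) = z²
M(w) = -2 - 4*w (M(w) = -2 + w*(-4) = -2 - 4*w)
X(x) = 1/(2*x)
√(V(W, -79) + X(M(l))) = √(100² + 1/(2*(-2 - 4*(-21)))) = √(10000 + 1/(2*(-2 + 84))) = √(10000 + (½)/82) = √(10000 + (½)*(1/82)) = √(10000 + 1/164) = √(1640001/164) = √67240041/82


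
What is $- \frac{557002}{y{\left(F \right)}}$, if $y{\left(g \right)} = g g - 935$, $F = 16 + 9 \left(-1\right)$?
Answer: $\frac{278501}{443} \approx 628.67$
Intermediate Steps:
$F = 7$ ($F = 16 - 9 = 7$)
$y{\left(g \right)} = -935 + g^{2}$ ($y{\left(g \right)} = g^{2} - 935 = -935 + g^{2}$)
$- \frac{557002}{y{\left(F \right)}} = - \frac{557002}{-935 + 7^{2}} = - \frac{557002}{-935 + 49} = - \frac{557002}{-886} = \left(-557002\right) \left(- \frac{1}{886}\right) = \frac{278501}{443}$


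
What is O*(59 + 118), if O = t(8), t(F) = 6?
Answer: 1062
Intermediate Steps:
O = 6
O*(59 + 118) = 6*(59 + 118) = 6*177 = 1062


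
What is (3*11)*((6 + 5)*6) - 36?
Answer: 2142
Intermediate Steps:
(3*11)*((6 + 5)*6) - 36 = 33*(11*6) - 36 = 33*66 - 36 = 2178 - 36 = 2142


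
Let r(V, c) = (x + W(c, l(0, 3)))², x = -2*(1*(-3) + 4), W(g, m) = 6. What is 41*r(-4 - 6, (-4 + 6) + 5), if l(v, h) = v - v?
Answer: 656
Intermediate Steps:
l(v, h) = 0
x = -2 (x = -2*(-3 + 4) = -2*1 = -2)
r(V, c) = 16 (r(V, c) = (-2 + 6)² = 4² = 16)
41*r(-4 - 6, (-4 + 6) + 5) = 41*16 = 656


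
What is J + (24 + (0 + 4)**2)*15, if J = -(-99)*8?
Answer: 1392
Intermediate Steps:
J = 792 (J = -33*(-24) = 792)
J + (24 + (0 + 4)**2)*15 = 792 + (24 + (0 + 4)**2)*15 = 792 + (24 + 4**2)*15 = 792 + (24 + 16)*15 = 792 + 40*15 = 792 + 600 = 1392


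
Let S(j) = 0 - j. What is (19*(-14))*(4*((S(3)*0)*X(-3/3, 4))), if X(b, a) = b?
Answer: 0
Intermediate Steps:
S(j) = -j
(19*(-14))*(4*((S(3)*0)*X(-3/3, 4))) = (19*(-14))*(4*((-1*3*0)*(-3/3))) = -1064*(-3*0)*(-3*⅓) = -1064*0*(-1) = -1064*0 = -266*0 = 0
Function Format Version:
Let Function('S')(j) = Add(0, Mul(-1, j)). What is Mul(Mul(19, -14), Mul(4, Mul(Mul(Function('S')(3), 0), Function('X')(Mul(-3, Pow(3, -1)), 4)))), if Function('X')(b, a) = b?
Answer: 0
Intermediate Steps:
Function('S')(j) = Mul(-1, j)
Mul(Mul(19, -14), Mul(4, Mul(Mul(Function('S')(3), 0), Function('X')(Mul(-3, Pow(3, -1)), 4)))) = Mul(Mul(19, -14), Mul(4, Mul(Mul(Mul(-1, 3), 0), Mul(-3, Pow(3, -1))))) = Mul(-266, Mul(4, Mul(Mul(-3, 0), Mul(-3, Rational(1, 3))))) = Mul(-266, Mul(4, Mul(0, -1))) = Mul(-266, Mul(4, 0)) = Mul(-266, 0) = 0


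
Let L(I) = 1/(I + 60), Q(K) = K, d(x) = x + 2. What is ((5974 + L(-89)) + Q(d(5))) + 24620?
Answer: 887428/29 ≈ 30601.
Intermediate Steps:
d(x) = 2 + x
L(I) = 1/(60 + I)
((5974 + L(-89)) + Q(d(5))) + 24620 = ((5974 + 1/(60 - 89)) + (2 + 5)) + 24620 = ((5974 + 1/(-29)) + 7) + 24620 = ((5974 - 1/29) + 7) + 24620 = (173245/29 + 7) + 24620 = 173448/29 + 24620 = 887428/29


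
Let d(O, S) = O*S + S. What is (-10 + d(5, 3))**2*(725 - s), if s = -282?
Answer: 64448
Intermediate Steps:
d(O, S) = S + O*S
(-10 + d(5, 3))**2*(725 - s) = (-10 + 3*(1 + 5))**2*(725 - 1*(-282)) = (-10 + 3*6)**2*(725 + 282) = (-10 + 18)**2*1007 = 8**2*1007 = 64*1007 = 64448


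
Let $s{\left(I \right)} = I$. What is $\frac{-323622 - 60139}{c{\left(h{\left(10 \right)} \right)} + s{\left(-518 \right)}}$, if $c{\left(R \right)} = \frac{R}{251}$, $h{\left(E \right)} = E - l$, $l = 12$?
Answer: $\frac{96324011}{130020} \approx 740.84$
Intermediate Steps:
$h{\left(E \right)} = -12 + E$ ($h{\left(E \right)} = E - 12 = -12 + E$)
$c{\left(R \right)} = \frac{R}{251}$ ($c{\left(R \right)} = R \frac{1}{251} = \frac{R}{251}$)
$\frac{-323622 - 60139}{c{\left(h{\left(10 \right)} \right)} + s{\left(-518 \right)}} = \frac{-323622 - 60139}{\frac{-12 + 10}{251} - 518} = - \frac{383761}{\frac{1}{251} \left(-2\right) - 518} = - \frac{383761}{- \frac{2}{251} - 518} = - \frac{383761}{- \frac{130020}{251}} = \left(-383761\right) \left(- \frac{251}{130020}\right) = \frac{96324011}{130020}$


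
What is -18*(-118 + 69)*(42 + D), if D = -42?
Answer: 0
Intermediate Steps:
-18*(-118 + 69)*(42 + D) = -18*(-118 + 69)*(42 - 42) = -(-882)*0 = -18*0 = 0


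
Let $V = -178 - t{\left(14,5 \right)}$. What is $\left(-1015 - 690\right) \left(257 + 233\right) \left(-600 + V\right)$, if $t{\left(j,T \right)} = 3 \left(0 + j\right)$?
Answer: $685069000$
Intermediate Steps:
$t{\left(j,T \right)} = 3 j$
$V = -220$ ($V = -178 - 3 \cdot 14 = -178 - 42 = -220$)
$\left(-1015 - 690\right) \left(257 + 233\right) \left(-600 + V\right) = \left(-1015 - 690\right) \left(257 + 233\right) \left(-600 - 220\right) = - 1705 \cdot 490 \left(-820\right) = \left(-1705\right) \left(-401800\right) = 685069000$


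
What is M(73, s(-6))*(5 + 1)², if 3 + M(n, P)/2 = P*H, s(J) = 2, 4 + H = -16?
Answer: -3096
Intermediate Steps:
H = -20 (H = -4 - 16 = -20)
M(n, P) = -6 - 40*P (M(n, P) = -6 + 2*(P*(-20)) = -6 + 2*(-20*P) = -6 - 40*P)
M(73, s(-6))*(5 + 1)² = (-6 - 40*2)*(5 + 1)² = (-6 - 80)*6² = -86*36 = -3096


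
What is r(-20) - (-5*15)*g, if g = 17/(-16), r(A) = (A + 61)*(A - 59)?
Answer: -53099/16 ≈ -3318.7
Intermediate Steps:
r(A) = (-59 + A)*(61 + A) (r(A) = (61 + A)*(-59 + A) = (-59 + A)*(61 + A))
g = -17/16 (g = 17*(-1/16) = -17/16 ≈ -1.0625)
r(-20) - (-5*15)*g = (-3599 + (-20)² + 2*(-20)) - (-5*15)*(-17)/16 = (-3599 + 400 - 40) - (-75)*(-17)/16 = -3239 - 1*1275/16 = -3239 - 1275/16 = -53099/16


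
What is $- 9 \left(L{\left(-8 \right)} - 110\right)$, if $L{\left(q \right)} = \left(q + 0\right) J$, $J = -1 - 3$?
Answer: $702$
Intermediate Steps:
$J = -4$
$L{\left(q \right)} = - 4 q$ ($L{\left(q \right)} = \left(q + 0\right) \left(-4\right) = q \left(-4\right) = - 4 q$)
$- 9 \left(L{\left(-8 \right)} - 110\right) = - 9 \left(\left(-4\right) \left(-8\right) - 110\right) = - 9 \left(32 - 110\right) = \left(-9\right) \left(-78\right) = 702$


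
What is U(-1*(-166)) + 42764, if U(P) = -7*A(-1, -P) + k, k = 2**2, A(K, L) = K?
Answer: 42775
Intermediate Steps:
k = 4
U(P) = 11 (U(P) = -7*(-1) + 4 = 7 + 4 = 11)
U(-1*(-166)) + 42764 = 11 + 42764 = 42775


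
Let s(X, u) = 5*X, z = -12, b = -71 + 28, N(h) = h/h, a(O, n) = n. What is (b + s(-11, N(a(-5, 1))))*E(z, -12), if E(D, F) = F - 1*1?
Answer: 1274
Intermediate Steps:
N(h) = 1
b = -43
E(D, F) = -1 + F (E(D, F) = F - 1 = -1 + F)
(b + s(-11, N(a(-5, 1))))*E(z, -12) = (-43 + 5*(-11))*(-1 - 12) = (-43 - 55)*(-13) = -98*(-13) = 1274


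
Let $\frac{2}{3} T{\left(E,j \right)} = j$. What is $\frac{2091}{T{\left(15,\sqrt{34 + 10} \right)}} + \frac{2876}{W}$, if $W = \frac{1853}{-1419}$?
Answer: $- \frac{4081044}{1853} + \frac{697 \sqrt{11}}{11} \approx -1992.2$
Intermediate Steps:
$W = - \frac{1853}{1419}$ ($W = 1853 \left(- \frac{1}{1419}\right) = - \frac{1853}{1419} \approx -1.3058$)
$T{\left(E,j \right)} = \frac{3 j}{2}$
$\frac{2091}{T{\left(15,\sqrt{34 + 10} \right)}} + \frac{2876}{W} = \frac{2091}{\frac{3}{2} \sqrt{34 + 10}} + \frac{2876}{- \frac{1853}{1419}} = \frac{2091}{\frac{3}{2} \sqrt{44}} + 2876 \left(- \frac{1419}{1853}\right) = \frac{2091}{\frac{3}{2} \cdot 2 \sqrt{11}} - \frac{4081044}{1853} = \frac{2091}{3 \sqrt{11}} - \frac{4081044}{1853} = 2091 \frac{\sqrt{11}}{33} - \frac{4081044}{1853} = \frac{697 \sqrt{11}}{11} - \frac{4081044}{1853} = - \frac{4081044}{1853} + \frac{697 \sqrt{11}}{11}$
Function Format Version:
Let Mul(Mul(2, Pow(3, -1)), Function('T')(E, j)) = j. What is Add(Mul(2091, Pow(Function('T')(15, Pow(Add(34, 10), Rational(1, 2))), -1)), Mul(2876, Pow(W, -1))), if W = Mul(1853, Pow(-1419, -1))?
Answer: Add(Rational(-4081044, 1853), Mul(Rational(697, 11), Pow(11, Rational(1, 2)))) ≈ -1992.2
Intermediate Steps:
W = Rational(-1853, 1419) (W = Mul(1853, Rational(-1, 1419)) = Rational(-1853, 1419) ≈ -1.3058)
Function('T')(E, j) = Mul(Rational(3, 2), j)
Add(Mul(2091, Pow(Function('T')(15, Pow(Add(34, 10), Rational(1, 2))), -1)), Mul(2876, Pow(W, -1))) = Add(Mul(2091, Pow(Mul(Rational(3, 2), Pow(Add(34, 10), Rational(1, 2))), -1)), Mul(2876, Pow(Rational(-1853, 1419), -1))) = Add(Mul(2091, Pow(Mul(Rational(3, 2), Pow(44, Rational(1, 2))), -1)), Mul(2876, Rational(-1419, 1853))) = Add(Mul(2091, Pow(Mul(Rational(3, 2), Mul(2, Pow(11, Rational(1, 2)))), -1)), Rational(-4081044, 1853)) = Add(Mul(2091, Pow(Mul(3, Pow(11, Rational(1, 2))), -1)), Rational(-4081044, 1853)) = Add(Mul(2091, Mul(Rational(1, 33), Pow(11, Rational(1, 2)))), Rational(-4081044, 1853)) = Add(Mul(Rational(697, 11), Pow(11, Rational(1, 2))), Rational(-4081044, 1853)) = Add(Rational(-4081044, 1853), Mul(Rational(697, 11), Pow(11, Rational(1, 2))))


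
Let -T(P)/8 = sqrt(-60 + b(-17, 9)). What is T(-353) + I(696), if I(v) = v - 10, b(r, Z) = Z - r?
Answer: 686 - 8*I*sqrt(34) ≈ 686.0 - 46.648*I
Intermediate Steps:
I(v) = -10 + v
T(P) = -8*I*sqrt(34) (T(P) = -8*sqrt(-60 + (9 - 1*(-17))) = -8*sqrt(-60 + (9 + 17)) = -8*sqrt(-60 + 26) = -8*I*sqrt(34))
T(-353) + I(696) = -8*I*sqrt(34) + (-10 + 696) = -8*I*sqrt(34) + 686 = 686 - 8*I*sqrt(34)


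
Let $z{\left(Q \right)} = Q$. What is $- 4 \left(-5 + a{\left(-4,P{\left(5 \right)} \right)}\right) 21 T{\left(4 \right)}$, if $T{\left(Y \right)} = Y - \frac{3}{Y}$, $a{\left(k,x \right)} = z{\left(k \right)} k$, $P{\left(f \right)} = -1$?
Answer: $-3003$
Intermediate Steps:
$a{\left(k,x \right)} = k^{2}$ ($a{\left(k,x \right)} = k k = k^{2}$)
$T{\left(Y \right)} = Y - \frac{3}{Y}$
$- 4 \left(-5 + a{\left(-4,P{\left(5 \right)} \right)}\right) 21 T{\left(4 \right)} = - 4 \left(-5 + \left(-4\right)^{2}\right) 21 \left(4 - \frac{3}{4}\right) = - 4 \left(-5 + 16\right) 21 \left(4 - \frac{3}{4}\right) = \left(-4\right) 11 \cdot 21 \left(4 - \frac{3}{4}\right) = \left(-44\right) 21 \cdot \frac{13}{4} = \left(-924\right) \frac{13}{4} = -3003$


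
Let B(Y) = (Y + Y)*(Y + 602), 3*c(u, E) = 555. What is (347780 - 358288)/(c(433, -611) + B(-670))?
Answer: -10508/91305 ≈ -0.11509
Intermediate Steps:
c(u, E) = 185 (c(u, E) = (⅓)*555 = 185)
B(Y) = 2*Y*(602 + Y) (B(Y) = (2*Y)*(602 + Y) = 2*Y*(602 + Y))
(347780 - 358288)/(c(433, -611) + B(-670)) = (347780 - 358288)/(185 + 2*(-670)*(602 - 670)) = -10508/(185 + 2*(-670)*(-68)) = -10508/(185 + 91120) = -10508/91305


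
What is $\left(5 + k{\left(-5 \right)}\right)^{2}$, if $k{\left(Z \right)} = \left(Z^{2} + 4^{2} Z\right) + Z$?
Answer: $3025$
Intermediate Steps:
$k{\left(Z \right)} = Z^{2} + 17 Z$ ($k{\left(Z \right)} = \left(Z^{2} + 16 Z\right) + Z = Z^{2} + 17 Z$)
$\left(5 + k{\left(-5 \right)}\right)^{2} = \left(5 - 5 \left(17 - 5\right)\right)^{2} = \left(5 - 60\right)^{2} = \left(-55\right)^{2} = 3025$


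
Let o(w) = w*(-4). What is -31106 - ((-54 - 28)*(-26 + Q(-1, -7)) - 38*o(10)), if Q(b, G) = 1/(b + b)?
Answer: -34799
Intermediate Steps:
Q(b, G) = 1/(2*b)
o(w) = -4*w
-31106 - ((-54 - 28)*(-26 + Q(-1, -7)) - 38*o(10)) = -31106 - ((-54 - 28)*(-26 + (½)/(-1)) - (-152)*10) = -31106 - (-82*(-26 + (½)*(-1)) - 38*(-40)) = -31106 - (-82*(-26 - ½) + 1520) = -31106 - (-82*(-53/2) + 1520) = -31106 - (2173 + 1520) = -31106 - 1*3693 = -31106 - 3693 = -34799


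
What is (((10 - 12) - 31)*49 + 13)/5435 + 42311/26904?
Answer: 186806269/146223240 ≈ 1.2775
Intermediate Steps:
(((10 - 12) - 31)*49 + 13)/5435 + 42311/26904 = ((-2 - 31)*49 + 13)*(1/5435) + 42311*(1/26904) = (-33*49 + 13)*(1/5435) + 42311/26904 = (-1617 + 13)*(1/5435) + 42311/26904 = -1604*1/5435 + 42311/26904 = -1604/5435 + 42311/26904 = 186806269/146223240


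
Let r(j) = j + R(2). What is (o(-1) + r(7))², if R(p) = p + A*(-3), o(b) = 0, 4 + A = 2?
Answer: 225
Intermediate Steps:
A = -2 (A = -4 + 2 = -2)
R(p) = 6 + p (R(p) = p - 2*(-3) = p + 6 = 6 + p)
r(j) = 8 + j (r(j) = j + (6 + 2) = j + 8 = 8 + j)
(o(-1) + r(7))² = (0 + (8 + 7))² = (0 + 15)² = 15² = 225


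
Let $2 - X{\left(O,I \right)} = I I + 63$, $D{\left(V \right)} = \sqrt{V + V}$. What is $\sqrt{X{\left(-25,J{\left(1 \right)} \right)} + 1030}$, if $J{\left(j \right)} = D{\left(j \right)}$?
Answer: $\sqrt{967} \approx 31.097$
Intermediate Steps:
$D{\left(V \right)} = \sqrt{2} \sqrt{V}$ ($D{\left(V \right)} = \sqrt{2 V} = \sqrt{2} \sqrt{V}$)
$J{\left(j \right)} = \sqrt{2} \sqrt{j}$
$X{\left(O,I \right)} = -61 - I^{2}$ ($X{\left(O,I \right)} = 2 - \left(I I + 63\right) = 2 - \left(I^{2} + 63\right) = 2 - \left(63 + I^{2}\right) = -61 - I^{2}$)
$\sqrt{X{\left(-25,J{\left(1 \right)} \right)} + 1030} = \sqrt{\left(-61 - \left(\sqrt{2} \sqrt{1}\right)^{2}\right) + 1030} = \sqrt{\left(-61 - \left(\sqrt{2} \cdot 1\right)^{2}\right) + 1030} = \sqrt{\left(-61 - \left(\sqrt{2}\right)^{2}\right) + 1030} = \sqrt{\left(-61 - 2\right) + 1030} = \sqrt{-63 + 1030} = \sqrt{967}$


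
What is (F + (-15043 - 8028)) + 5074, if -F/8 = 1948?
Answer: -33581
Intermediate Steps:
F = -15584 (F = -8*1948 = -15584)
(F + (-15043 - 8028)) + 5074 = (-15584 + (-15043 - 8028)) + 5074 = (-15584 - 23071) + 5074 = -38655 + 5074 = -33581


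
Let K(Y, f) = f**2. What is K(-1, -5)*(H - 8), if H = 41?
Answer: 825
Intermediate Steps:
K(-1, -5)*(H - 8) = (-5)**2*(41 - 8) = 25*33 = 825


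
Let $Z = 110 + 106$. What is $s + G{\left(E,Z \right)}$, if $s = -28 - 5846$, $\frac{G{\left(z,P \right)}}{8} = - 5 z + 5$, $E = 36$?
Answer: $-7274$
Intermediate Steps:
$Z = 216$
$G{\left(z,P \right)} = 40 - 40 z$ ($G{\left(z,P \right)} = 8 \left(- 5 z + 5\right) = 8 \left(5 - 5 z\right) = 40 - 40 z$)
$s = -5874$ ($s = -28 - 5846 = -5874$)
$s + G{\left(E,Z \right)} = -5874 + \left(40 - 1440\right) = -5874 - 1400 = -7274$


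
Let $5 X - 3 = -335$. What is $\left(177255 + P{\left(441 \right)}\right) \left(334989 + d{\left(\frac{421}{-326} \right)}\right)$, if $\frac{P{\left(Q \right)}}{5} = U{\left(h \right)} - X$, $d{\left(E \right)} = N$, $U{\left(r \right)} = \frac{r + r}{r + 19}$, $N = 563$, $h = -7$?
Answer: $\frac{178763146912}{3} \approx 5.9588 \cdot 10^{10}$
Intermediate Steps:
$X = - \frac{332}{5}$ ($X = \frac{3}{5} + \frac{1}{5} \left(-335\right) = \frac{3}{5} - 67 = - \frac{332}{5} \approx -66.4$)
$U{\left(r \right)} = \frac{2 r}{19 + r}$
$d{\left(E \right)} = 563$
$P{\left(Q \right)} = \frac{1957}{6}$ ($P{\left(Q \right)} = 5 \left(2 \left(-7\right) \frac{1}{19 - 7} - - \frac{332}{5}\right) = 5 \left(2 \left(-7\right) \frac{1}{12} + \frac{332}{5}\right) = 5 \left(- \frac{7}{6} + \frac{332}{5}\right) = 5 \cdot \frac{1957}{30} = \frac{1957}{6}$)
$\left(177255 + P{\left(441 \right)}\right) \left(334989 + d{\left(\frac{421}{-326} \right)}\right) = \left(177255 + \frac{1957}{6}\right) \left(334989 + 563\right) = \frac{1065487}{6} \cdot 335552 = \frac{178763146912}{3}$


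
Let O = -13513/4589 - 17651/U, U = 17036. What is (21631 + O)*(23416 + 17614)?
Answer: 34685972640590755/39089102 ≈ 8.8736e+8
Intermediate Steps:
O = -311207907/78178204 (O = -13513/4589 - 17651/17036 = -311207907/78178204 ≈ -3.9808)
(21631 + O)*(23416 + 17614) = (21631 - 311207907/78178204)*(23416 + 17614) = (1690761522817/78178204)*41030 = 34685972640590755/39089102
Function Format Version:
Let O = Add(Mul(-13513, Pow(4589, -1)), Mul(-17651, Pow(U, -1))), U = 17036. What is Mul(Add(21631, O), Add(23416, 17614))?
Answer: Rational(34685972640590755, 39089102) ≈ 8.8736e+8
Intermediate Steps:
O = Rational(-311207907, 78178204) (O = Add(Mul(-13513, Pow(4589, -1)), Mul(-17651, Pow(17036, -1))) = Add(Mul(-13513, Rational(1, 4589)), Mul(-17651, Rational(1, 17036))) = Add(Rational(-13513, 4589), Rational(-17651, 17036)) = Rational(-311207907, 78178204) ≈ -3.9808)
Mul(Add(21631, O), Add(23416, 17614)) = Mul(Add(21631, Rational(-311207907, 78178204)), Add(23416, 17614)) = Mul(Rational(1690761522817, 78178204), 41030) = Rational(34685972640590755, 39089102)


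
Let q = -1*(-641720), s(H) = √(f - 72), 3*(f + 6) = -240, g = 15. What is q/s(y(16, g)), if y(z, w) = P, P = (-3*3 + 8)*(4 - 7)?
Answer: -320860*I*√158/79 ≈ -51053.0*I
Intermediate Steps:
f = -86 (f = -6 + (⅓)*(-240) = -6 - 80 = -86)
P = 3 (P = (-9 + 8)*(-3) = -1*(-3) = 3)
y(z, w) = 3
s(H) = I*√158 (s(H) = √(-86 - 72) = √(-158) = I*√158)
q = 641720
q/s(y(16, g)) = 641720/((I*√158)) = 641720*(-I*√158/158) = -320860*I*√158/79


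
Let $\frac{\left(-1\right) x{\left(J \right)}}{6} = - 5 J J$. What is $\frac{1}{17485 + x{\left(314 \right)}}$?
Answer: $\frac{1}{2975365} \approx 3.3609 \cdot 10^{-7}$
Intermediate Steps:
$x{\left(J \right)} = 30 J^{2}$ ($x{\left(J \right)} = - 6 - 5 J J = - 6 \left(- 5 J^{2}\right) = 30 J^{2}$)
$\frac{1}{17485 + x{\left(314 \right)}} = \frac{1}{17485 + 30 \cdot 314^{2}} = \frac{1}{17485 + 30 \cdot 98596} = \frac{1}{17485 + 2957880} = \frac{1}{2975365}$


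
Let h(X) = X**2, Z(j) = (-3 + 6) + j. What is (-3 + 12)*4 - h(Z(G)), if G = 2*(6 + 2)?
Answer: -325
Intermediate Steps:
G = 16 (G = 2*8 = 16)
Z(j) = 3 + j
(-3 + 12)*4 - h(Z(G)) = (-3 + 12)*4 - (3 + 16)**2 = 9*4 - 1*19**2 = 36 - 1*361 = 36 - 361 = -325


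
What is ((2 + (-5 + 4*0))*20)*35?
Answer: -2100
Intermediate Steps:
((2 + (-5 + 4*0))*20)*35 = ((2 + (-5 + 0))*20)*35 = ((2 - 5)*20)*35 = -3*20*35 = -60*35 = -2100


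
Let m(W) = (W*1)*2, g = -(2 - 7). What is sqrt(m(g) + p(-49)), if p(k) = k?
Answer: I*sqrt(39) ≈ 6.245*I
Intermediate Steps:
g = 5 (g = -1*(-5) = 5)
m(W) = 2*W (m(W) = W*2 = 2*W)
sqrt(m(g) + p(-49)) = sqrt(2*5 - 49) = sqrt(10 - 49) = sqrt(-39) = I*sqrt(39)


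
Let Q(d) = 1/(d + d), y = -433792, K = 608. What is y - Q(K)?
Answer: -527491073/1216 ≈ -4.3379e+5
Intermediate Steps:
Q(d) = 1/(2*d)
y - Q(K) = -433792 - 1/(2*608) = -433792 - 1*1/1216 = -433792 - 1/1216 = -527491073/1216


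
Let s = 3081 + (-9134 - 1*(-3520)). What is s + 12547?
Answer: 10014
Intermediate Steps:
s = -2533 (s = 3081 + (-9134 + 3520) = 3081 - 5614 = -2533)
s + 12547 = -2533 + 12547 = 10014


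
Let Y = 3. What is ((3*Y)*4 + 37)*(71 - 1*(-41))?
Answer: 8176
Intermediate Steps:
((3*Y)*4 + 37)*(71 - 1*(-41)) = ((3*3)*4 + 37)*(71 - 1*(-41)) = (9*4 + 37)*(71 + 41) = (36 + 37)*112 = 73*112 = 8176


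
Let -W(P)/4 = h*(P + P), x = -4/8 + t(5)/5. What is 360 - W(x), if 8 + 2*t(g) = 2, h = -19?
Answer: 2636/5 ≈ 527.20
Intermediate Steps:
t(g) = -3 (t(g) = -4 + (½)*2 = -4 + 1 = -3)
x = -11/10 (x = -4/8 - 3/5 = -4*⅛ - 3*⅕ = -½ - ⅗ = -11/10 ≈ -1.1000)
W(P) = 152*P (W(P) = -(-76)*(P + P) = -(-76)*2*P = -(-152)*P = 152*P)
360 - W(x) = 360 - 152*(-11)/10 = 360 - 1*(-836/5) = 360 + 836/5 = 2636/5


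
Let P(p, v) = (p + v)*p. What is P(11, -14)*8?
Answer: -264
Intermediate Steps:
P(p, v) = p*(p + v)
P(11, -14)*8 = (11*(11 - 14))*8 = (11*(-3))*8 = -33*8 = -264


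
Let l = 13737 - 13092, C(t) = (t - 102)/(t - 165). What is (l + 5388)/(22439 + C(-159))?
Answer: 217188/807833 ≈ 0.26885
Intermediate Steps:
C(t) = (-102 + t)/(-165 + t)
l = 645
(l + 5388)/(22439 + C(-159)) = (645 + 5388)/(22439 + (-102 - 159)/(-165 - 159)) = 6033/(22439 - 261/(-324)) = 6033/(22439 - 1/324*(-261)) = 6033/(22439 + 29/36) = 6033/(807833/36) = 6033*(36/807833) = 217188/807833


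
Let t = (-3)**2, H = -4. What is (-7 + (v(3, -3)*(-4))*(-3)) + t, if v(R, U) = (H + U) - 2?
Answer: -106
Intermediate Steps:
t = 9
v(R, U) = -6 + U (v(R, U) = (-4 + U) - 2 = -6 + U)
(-7 + (v(3, -3)*(-4))*(-3)) + t = (-7 + ((-6 - 3)*(-4))*(-3)) + 9 = (-7 - 9*(-4)*(-3)) + 9 = (-7 + 36*(-3)) + 9 = (-7 - 108) + 9 = -115 + 9 = -106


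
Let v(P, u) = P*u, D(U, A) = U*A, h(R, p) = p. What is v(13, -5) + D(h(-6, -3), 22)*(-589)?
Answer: 38809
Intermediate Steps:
D(U, A) = A*U
v(13, -5) + D(h(-6, -3), 22)*(-589) = 13*(-5) + (22*(-3))*(-589) = -65 - 66*(-589) = -65 + 38874 = 38809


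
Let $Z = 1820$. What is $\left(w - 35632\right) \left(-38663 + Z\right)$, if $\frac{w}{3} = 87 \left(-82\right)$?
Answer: $2101303662$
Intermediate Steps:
$w = -21402$ ($w = 3 \cdot 87 \left(-82\right) = 3 \left(-7134\right) = -21402$)
$\left(w - 35632\right) \left(-38663 + Z\right) = \left(-21402 - 35632\right) \left(-38663 + 1820\right) = \left(-57034\right) \left(-36843\right) = 2101303662$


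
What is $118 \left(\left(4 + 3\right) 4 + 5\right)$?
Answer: $3894$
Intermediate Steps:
$118 \left(\left(4 + 3\right) 4 + 5\right) = 118 \left(7 \cdot 4 + 5\right) = 118 \left(28 + 5\right) = 118 \cdot 33 = 3894$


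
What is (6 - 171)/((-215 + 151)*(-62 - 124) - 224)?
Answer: -33/2336 ≈ -0.014127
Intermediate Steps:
(6 - 171)/((-215 + 151)*(-62 - 124) - 224) = -165/(-64*(-186) - 224) = -165/(11904 - 224) = -165/11680 = -165*1/11680 = -33/2336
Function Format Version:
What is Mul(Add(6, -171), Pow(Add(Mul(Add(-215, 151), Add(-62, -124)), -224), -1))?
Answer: Rational(-33, 2336) ≈ -0.014127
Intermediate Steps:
Mul(Add(6, -171), Pow(Add(Mul(Add(-215, 151), Add(-62, -124)), -224), -1)) = Mul(-165, Pow(Add(Mul(-64, -186), -224), -1)) = Mul(-165, Pow(Add(11904, -224), -1)) = Mul(-165, Pow(11680, -1)) = Mul(-165, Rational(1, 11680)) = Rational(-33, 2336)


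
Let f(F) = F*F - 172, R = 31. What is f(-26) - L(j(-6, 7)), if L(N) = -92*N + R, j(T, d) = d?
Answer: 1117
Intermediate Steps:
f(F) = -172 + F² (f(F) = F² - 172 = -172 + F²)
L(N) = 31 - 92*N (L(N) = -92*N + 31 = 31 - 92*N)
f(-26) - L(j(-6, 7)) = (-172 + (-26)²) - (31 - 92*7) = (-172 + 676) - (31 - 644) = 504 - 1*(-613) = 504 + 613 = 1117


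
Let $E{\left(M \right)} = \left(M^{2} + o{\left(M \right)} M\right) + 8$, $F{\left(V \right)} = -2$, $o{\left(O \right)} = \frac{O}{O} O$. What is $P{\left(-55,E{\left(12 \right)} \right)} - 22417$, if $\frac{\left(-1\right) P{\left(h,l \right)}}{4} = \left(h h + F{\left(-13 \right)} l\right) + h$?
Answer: $-31929$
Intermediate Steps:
$o{\left(O \right)} = O$ ($o{\left(O \right)} = 1 O = O$)
$E{\left(M \right)} = 8 + 2 M^{2}$ ($E{\left(M \right)} = \left(M^{2} + M M\right) + 8 = \left(M^{2} + M^{2}\right) + 8 = 2 M^{2} + 8 = 8 + 2 M^{2}$)
$P{\left(h,l \right)} = - 4 h - 4 h^{2} + 8 l$ ($P{\left(h,l \right)} = - 4 \left(\left(h h - 2 l\right) + h\right) = - 4 \left(\left(h^{2} - 2 l\right) + h\right) = - 4 \left(h + h^{2} - 2 l\right) = - 4 h - 4 h^{2} + 8 l$)
$P{\left(-55,E{\left(12 \right)} \right)} - 22417 = \left(\left(-4\right) \left(-55\right) - 4 \left(-55\right)^{2} + 8 \left(8 + 2 \cdot 12^{2}\right)\right) - 22417 = \left(220 - 12100 + 8 \left(8 + 2 \cdot 144\right)\right) - 22417 = \left(220 - 12100 + 8 \left(8 + 288\right)\right) - 22417 = \left(220 - 12100 + 8 \cdot 296\right) - 22417 = \left(220 - 12100 + 2368\right) - 22417 = -9512 - 22417 = -31929$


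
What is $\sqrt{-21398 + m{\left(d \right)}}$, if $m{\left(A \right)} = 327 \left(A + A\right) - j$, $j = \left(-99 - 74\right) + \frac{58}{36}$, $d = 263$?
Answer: $\frac{\sqrt{5427914}}{6} \approx 388.3$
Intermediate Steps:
$j = - \frac{3085}{18}$ ($j = -173 + 58 \cdot \frac{1}{36} = -173 + \frac{29}{18} = - \frac{3085}{18} \approx -171.39$)
$m{\left(A \right)} = \frac{3085}{18} + 654 A$ ($m{\left(A \right)} = 327 \left(A + A\right) - - \frac{3085}{18} = 327 \cdot 2 A + \frac{3085}{18} = 654 A + \frac{3085}{18} = \frac{3085}{18} + 654 A$)
$\sqrt{-21398 + m{\left(d \right)}} = \sqrt{-21398 + \left(\frac{3085}{18} + 654 \cdot 263\right)} = \sqrt{-21398 + \left(\frac{3085}{18} + 172002\right)} = \sqrt{-21398 + \frac{3099121}{18}} = \sqrt{\frac{2713957}{18}} = \frac{\sqrt{5427914}}{6}$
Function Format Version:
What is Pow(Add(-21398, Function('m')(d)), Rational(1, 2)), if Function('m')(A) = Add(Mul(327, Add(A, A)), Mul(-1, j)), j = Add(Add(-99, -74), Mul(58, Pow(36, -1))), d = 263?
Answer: Mul(Rational(1, 6), Pow(5427914, Rational(1, 2))) ≈ 388.30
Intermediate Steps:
j = Rational(-3085, 18) (j = Add(-173, Mul(58, Rational(1, 36))) = Add(-173, Rational(29, 18)) = Rational(-3085, 18) ≈ -171.39)
Function('m')(A) = Add(Rational(3085, 18), Mul(654, A)) (Function('m')(A) = Add(Mul(327, Add(A, A)), Mul(-1, Rational(-3085, 18))) = Add(Mul(327, Mul(2, A)), Rational(3085, 18)) = Add(Mul(654, A), Rational(3085, 18)) = Add(Rational(3085, 18), Mul(654, A)))
Pow(Add(-21398, Function('m')(d)), Rational(1, 2)) = Pow(Add(-21398, Add(Rational(3085, 18), Mul(654, 263))), Rational(1, 2)) = Pow(Add(-21398, Add(Rational(3085, 18), 172002)), Rational(1, 2)) = Pow(Add(-21398, Rational(3099121, 18)), Rational(1, 2)) = Pow(Rational(2713957, 18), Rational(1, 2)) = Mul(Rational(1, 6), Pow(5427914, Rational(1, 2)))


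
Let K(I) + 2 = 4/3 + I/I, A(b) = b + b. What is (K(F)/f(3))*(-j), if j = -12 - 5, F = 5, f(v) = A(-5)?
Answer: -17/30 ≈ -0.56667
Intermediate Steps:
A(b) = 2*b
f(v) = -10 (f(v) = 2*(-5) = -10)
j = -17
K(I) = ⅓ (K(I) = -2 + (4/3 + I/I) = -2 + (4*(⅓) + 1) = -2 + (4/3 + 1) = -2 + 7/3 = ⅓)
(K(F)/f(3))*(-j) = ((⅓)/(-10))*(-1*(-17)) = ((⅓)*(-⅒))*17 = -1/30*17 = -17/30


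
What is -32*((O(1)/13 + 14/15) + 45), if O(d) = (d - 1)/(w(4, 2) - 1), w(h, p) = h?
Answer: -22048/15 ≈ -1469.9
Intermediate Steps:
O(d) = -1/3 + d/3 (O(d) = (d - 1)/(4 - 1) = (-1 + d)/3 = (-1 + d)*(1/3) = -1/3 + d/3)
-32*((O(1)/13 + 14/15) + 45) = -32*(((-1/3 + (1/3)*1)/13 + 14/15) + 45) = -32*(((-1/3 + 1/3)*(1/13) + 14*(1/15)) + 45) = -32*((0*(1/13) + 14/15) + 45) = -32*((0 + 14/15) + 45) = -32*(14/15 + 45) = -32*689/15 = -22048/15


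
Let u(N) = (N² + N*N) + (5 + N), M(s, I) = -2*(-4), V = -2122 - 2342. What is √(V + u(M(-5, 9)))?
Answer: I*√4323 ≈ 65.75*I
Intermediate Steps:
V = -4464
M(s, I) = 8
u(N) = 5 + N + 2*N² (u(N) = (N² + N²) + (5 + N) = 2*N² + (5 + N) = 5 + N + 2*N²)
√(V + u(M(-5, 9))) = √(-4464 + (5 + 8 + 2*8²)) = √(-4464 + (5 + 8 + 2*64)) = √(-4464 + (5 + 8 + 128)) = √(-4464 + 141) = √(-4323) = I*√4323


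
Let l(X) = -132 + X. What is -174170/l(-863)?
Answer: 34834/199 ≈ 175.05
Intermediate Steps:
-174170/l(-863) = -174170/(-132 - 863) = -174170/(-995) = -174170*(-1/995) = 34834/199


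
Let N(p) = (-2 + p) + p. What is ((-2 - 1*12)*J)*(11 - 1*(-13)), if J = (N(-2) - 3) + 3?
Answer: 2016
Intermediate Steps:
N(p) = -2 + 2*p
J = -6 (J = ((-2 + 2*(-2)) - 3) + 3 = ((-2 - 4) - 3) + 3 = (-6 - 3) + 3 = -9 + 3 = -6)
((-2 - 1*12)*J)*(11 - 1*(-13)) = ((-2 - 1*12)*(-6))*(11 - 1*(-13)) = ((-2 - 12)*(-6))*(11 + 13) = -14*(-6)*24 = 84*24 = 2016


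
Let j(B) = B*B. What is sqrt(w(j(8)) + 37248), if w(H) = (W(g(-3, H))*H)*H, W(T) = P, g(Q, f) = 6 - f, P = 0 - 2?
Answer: 8*sqrt(454) ≈ 170.46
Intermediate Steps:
P = -2
W(T) = -2
j(B) = B**2
w(H) = -2*H**2 (w(H) = (-2*H)*H = -2*H**2)
sqrt(w(j(8)) + 37248) = sqrt(-2*(8**2)**2 + 37248) = sqrt(-2*64**2 + 37248) = sqrt(-2*4096 + 37248) = sqrt(-8192 + 37248) = sqrt(29056) = 8*sqrt(454)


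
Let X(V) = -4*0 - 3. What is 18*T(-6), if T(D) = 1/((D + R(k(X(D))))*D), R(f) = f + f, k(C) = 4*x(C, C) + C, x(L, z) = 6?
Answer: -1/12 ≈ -0.083333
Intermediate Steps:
X(V) = -3 (X(V) = 0 - 3 = -3)
k(C) = 24 + C (k(C) = 4*6 + C = 24 + C)
R(f) = 2*f
T(D) = 1/(D*(42 + D)) (T(D) = 1/((D + 2*(24 - 3))*D) = 1/((D + 2*21)*D) = 1/((D + 42)*D) = 1/((42 + D)*D) = 1/(D*(42 + D)))
18*T(-6) = 18*(1/((-6)*(42 - 6))) = 18*(-⅙/36) = 18*(-⅙*1/36) = 18*(-1/216) = -1/12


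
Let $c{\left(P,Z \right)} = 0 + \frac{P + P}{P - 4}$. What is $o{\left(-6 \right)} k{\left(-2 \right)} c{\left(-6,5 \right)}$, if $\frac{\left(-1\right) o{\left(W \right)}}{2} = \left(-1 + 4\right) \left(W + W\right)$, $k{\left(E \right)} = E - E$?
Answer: $0$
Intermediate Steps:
$k{\left(E \right)} = 0$
$c{\left(P,Z \right)} = \frac{2 P}{-4 + P}$ ($c{\left(P,Z \right)} = 0 + \frac{2 P}{-4 + P} = \frac{2 P}{-4 + P}$)
$o{\left(W \right)} = - 12 W$ ($o{\left(W \right)} = - 2 \left(-1 + 4\right) \left(W + W\right) = - 2 \cdot 3 \cdot 2 W = - 2 \cdot 6 W = - 12 W$)
$o{\left(-6 \right)} k{\left(-2 \right)} c{\left(-6,5 \right)} = \left(-12\right) \left(-6\right) 0 \cdot 2 \left(-6\right) \frac{1}{-4 - 6} = 72 \cdot 0 \cdot 2 \left(-6\right) \frac{1}{-10} = 0 \cdot 2 \left(-6\right) \left(- \frac{1}{10}\right) = 0 \cdot \frac{6}{5} = 0$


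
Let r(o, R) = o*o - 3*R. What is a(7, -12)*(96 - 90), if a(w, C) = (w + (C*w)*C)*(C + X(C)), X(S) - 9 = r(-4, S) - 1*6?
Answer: 261870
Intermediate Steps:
r(o, R) = o**2 - 3*R
X(S) = 19 - 3*S (X(S) = 9 + (((-4)**2 - 3*S) - 1*6) = 9 + ((16 - 3*S) - 6) = 9 + (10 - 3*S) = 19 - 3*S)
a(w, C) = (19 - 2*C)*(w + w*C**2) (a(w, C) = (w + (C*w)*C)*(C + (19 - 3*C)) = (w + w*C**2)*(19 - 2*C) = (19 - 2*C)*(w + w*C**2))
a(7, -12)*(96 - 90) = (7*(19 - 2*(-12) - 2*(-12)**3 + 19*(-12)**2))*(96 - 90) = (7*(19 + 24 - 2*(-1728) + 19*144))*6 = (7*(19 + 24 + 3456 + 2736))*6 = (7*6235)*6 = 43645*6 = 261870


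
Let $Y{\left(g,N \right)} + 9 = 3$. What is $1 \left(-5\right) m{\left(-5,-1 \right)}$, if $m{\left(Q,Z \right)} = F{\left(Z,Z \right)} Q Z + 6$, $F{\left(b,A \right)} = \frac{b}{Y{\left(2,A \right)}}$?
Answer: $- \frac{205}{6} \approx -34.167$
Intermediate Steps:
$Y{\left(g,N \right)} = -6$ ($Y{\left(g,N \right)} = -9 + 3 = -6$)
$F{\left(b,A \right)} = - \frac{b}{6}$ ($F{\left(b,A \right)} = \frac{b}{-6} = b \left(- \frac{1}{6}\right) = - \frac{b}{6}$)
$m{\left(Q,Z \right)} = 6 - \frac{Q Z^{2}}{6}$ ($m{\left(Q,Z \right)} = - \frac{Z}{6} Q Z + 6 = - \frac{Q Z}{6} Z + 6 = - \frac{Q Z^{2}}{6} + 6 = 6 - \frac{Q Z^{2}}{6}$)
$1 \left(-5\right) m{\left(-5,-1 \right)} = 1 \left(-5\right) \left(6 - - \frac{5 \left(-1\right)^{2}}{6}\right) = - 5 \left(6 - \left(- \frac{5}{6}\right) 1\right) = - 5 \left(6 + \frac{5}{6}\right) = \left(-5\right) \frac{41}{6} = - \frac{205}{6}$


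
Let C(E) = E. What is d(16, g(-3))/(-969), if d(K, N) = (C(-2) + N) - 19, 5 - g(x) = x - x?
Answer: 16/969 ≈ 0.016512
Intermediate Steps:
g(x) = 5 (g(x) = 5 - (x - x) = 5 - 1*0 = 5 + 0 = 5)
d(K, N) = -21 + N (d(K, N) = (-2 + N) - 19 = -21 + N)
d(16, g(-3))/(-969) = (-21 + 5)/(-969) = -16*(-1/969) = 16/969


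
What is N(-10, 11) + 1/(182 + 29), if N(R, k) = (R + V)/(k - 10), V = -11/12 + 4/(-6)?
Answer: -29317/2532 ≈ -11.579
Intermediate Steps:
V = -19/12 (V = -11*1/12 + 4*(-⅙) = -11/12 - ⅔ = -19/12 ≈ -1.5833)
N(R, k) = (-19/12 + R)/(-10 + k) (N(R, k) = (R - 19/12)/(k - 10) = (-19/12 + R)/(-10 + k))
N(-10, 11) + 1/(182 + 29) = (-19/12 - 10)/(-10 + 11) + 1/(182 + 29) = -139/12/1 + 1/211 = 1*(-139/12) + 1/211 = -139/12 + 1/211 = -29317/2532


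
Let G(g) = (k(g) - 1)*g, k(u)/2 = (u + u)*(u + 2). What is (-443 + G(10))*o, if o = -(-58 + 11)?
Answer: 204309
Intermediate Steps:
k(u) = 4*u*(2 + u) (k(u) = 2*((u + u)*(u + 2)) = 2*((2*u)*(2 + u)) = 2*(2*u*(2 + u)) = 4*u*(2 + u))
G(g) = g*(-1 + 4*g*(2 + g)) (G(g) = (4*g*(2 + g) - 1)*g = (-1 + 4*g*(2 + g))*g = g*(-1 + 4*g*(2 + g)))
o = 47 (o = -1*(-47) = 47)
(-443 + G(10))*o = (-443 + 10*(-1 + 4*10*(2 + 10)))*47 = (-443 + 10*(-1 + 4*10*12))*47 = (-443 + 10*(-1 + 480))*47 = (-443 + 10*479)*47 = (-443 + 4790)*47 = 4347*47 = 204309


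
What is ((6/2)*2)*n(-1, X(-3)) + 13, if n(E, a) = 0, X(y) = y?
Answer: 13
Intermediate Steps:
((6/2)*2)*n(-1, X(-3)) + 13 = ((6/2)*2)*0 + 13 = ((6*(½))*2)*0 + 13 = (3*2)*0 + 13 = 6*0 + 13 = 0 + 13 = 13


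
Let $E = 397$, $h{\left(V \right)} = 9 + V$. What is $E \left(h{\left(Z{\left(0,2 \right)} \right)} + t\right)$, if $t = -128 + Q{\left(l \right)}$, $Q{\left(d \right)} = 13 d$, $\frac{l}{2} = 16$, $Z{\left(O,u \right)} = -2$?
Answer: $117115$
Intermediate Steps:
$l = 32$ ($l = 2 \cdot 16 = 32$)
$t = 288$ ($t = -128 + 13 \cdot 32 = -128 + 416 = 288$)
$E \left(h{\left(Z{\left(0,2 \right)} \right)} + t\right) = 397 \left(\left(9 - 2\right) + 288\right) = 397 \left(7 + 288\right) = 397 \cdot 295 = 117115$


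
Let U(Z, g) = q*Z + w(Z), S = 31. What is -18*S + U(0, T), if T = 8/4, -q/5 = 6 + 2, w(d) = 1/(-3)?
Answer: -1675/3 ≈ -558.33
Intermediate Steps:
w(d) = -⅓ (w(d) = 1*(-⅓) = -⅓)
q = -40 (q = -5*(6 + 2) = -5*8 = -40)
T = 2 (T = 8*(¼) = 2)
U(Z, g) = -⅓ - 40*Z (U(Z, g) = -40*Z - ⅓ = -⅓ - 40*Z)
-18*S + U(0, T) = -18*31 + (-⅓ - 40*0) = -558 + (-⅓ + 0) = -558 - ⅓ = -1675/3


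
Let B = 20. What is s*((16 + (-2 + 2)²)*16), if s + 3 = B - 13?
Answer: 1024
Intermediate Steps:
s = 4 (s = -3 + (20 - 13) = -3 + 7 = 4)
s*((16 + (-2 + 2)²)*16) = 4*((16 + (-2 + 2)²)*16) = 4*((16 + 0²)*16) = 4*((16 + 0)*16) = 4*(16*16) = 4*256 = 1024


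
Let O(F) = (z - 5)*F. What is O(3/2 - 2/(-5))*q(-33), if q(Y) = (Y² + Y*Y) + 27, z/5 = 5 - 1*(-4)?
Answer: 167580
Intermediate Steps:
z = 45 (z = 5*(5 - 1*(-4)) = 5*(5 + 4) = 5*9 = 45)
q(Y) = 27 + 2*Y² (q(Y) = (Y² + Y²) + 27 = 2*Y² + 27 = 27 + 2*Y²)
O(F) = 40*F (O(F) = (45 - 5)*F = 40*F)
O(3/2 - 2/(-5))*q(-33) = (40*(3/2 - 2/(-5)))*(27 + 2*(-33)²) = (40*(3*(½) - 2*(-⅕)))*(27 + 2*1089) = (40*(3/2 + ⅖))*(27 + 2178) = (40*(19/10))*2205 = 76*2205 = 167580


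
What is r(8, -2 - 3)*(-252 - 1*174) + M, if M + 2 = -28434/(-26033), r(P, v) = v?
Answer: 7918094/3719 ≈ 2129.1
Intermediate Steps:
M = -3376/3719 (M = -2 - 28434/(-26033) = -2 - 28434*(-1/26033) = -2 + 4062/3719 = -3376/3719 ≈ -0.90777)
r(8, -2 - 3)*(-252 - 1*174) + M = (-2 - 3)*(-252 - 1*174) - 3376/3719 = -5*(-252 - 174) - 3376/3719 = -5*(-426) - 3376/3719 = 2130 - 3376/3719 = 7918094/3719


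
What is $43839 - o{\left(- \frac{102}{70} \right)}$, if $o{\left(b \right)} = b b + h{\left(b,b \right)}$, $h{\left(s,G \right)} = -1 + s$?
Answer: $\frac{53703184}{1225} \approx 43839.0$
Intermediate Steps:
$o{\left(b \right)} = -1 + b + b^{2}$ ($o{\left(b \right)} = b b + \left(-1 + b\right) = b^{2} + \left(-1 + b\right) = -1 + b + b^{2}$)
$43839 - o{\left(- \frac{102}{70} \right)} = 43839 - \left(-1 - \frac{102}{70} + \left(- \frac{102}{70}\right)^{2}\right) = 43839 - \left(-1 - \frac{51}{35} + \left(\left(-102\right) \frac{1}{70}\right)^{2}\right) = 43839 - \left(-1 - \frac{51}{35} + \left(- \frac{51}{35}\right)^{2}\right) = 43839 - \left(-1 - \frac{51}{35} + \frac{2601}{1225}\right) = 43839 - - \frac{409}{1225} = 43839 + \frac{409}{1225} = \frac{53703184}{1225}$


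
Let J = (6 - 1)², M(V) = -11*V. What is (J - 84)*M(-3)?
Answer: -1947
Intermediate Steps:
J = 25 (J = 5² = 25)
(J - 84)*M(-3) = (25 - 84)*(-11*(-3)) = -59*33 = -1947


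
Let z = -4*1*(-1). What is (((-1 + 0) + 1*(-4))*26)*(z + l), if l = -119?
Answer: 14950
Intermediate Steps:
z = 4 (z = -4*(-1) = 4)
(((-1 + 0) + 1*(-4))*26)*(z + l) = (((-1 + 0) + 1*(-4))*26)*(4 - 119) = ((-1 - 4)*26)*(-115) = -5*26*(-115) = -130*(-115) = 14950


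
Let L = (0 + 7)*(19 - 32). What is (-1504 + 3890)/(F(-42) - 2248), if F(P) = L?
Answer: -2386/2339 ≈ -1.0201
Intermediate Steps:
L = -91 (L = 7*(-13) = -91)
F(P) = -91
(-1504 + 3890)/(F(-42) - 2248) = (-1504 + 3890)/(-91 - 2248) = 2386/(-2339) = 2386*(-1/2339) = -2386/2339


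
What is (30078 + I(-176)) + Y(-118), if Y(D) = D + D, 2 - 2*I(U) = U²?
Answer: 14355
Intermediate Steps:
I(U) = 1 - U²/2
Y(D) = 2*D
(30078 + I(-176)) + Y(-118) = (30078 + (1 - ½*(-176)²)) + 2*(-118) = (30078 + (1 - ½*30976)) - 236 = (30078 + (1 - 15488)) - 236 = (30078 - 15487) - 236 = 14591 - 236 = 14355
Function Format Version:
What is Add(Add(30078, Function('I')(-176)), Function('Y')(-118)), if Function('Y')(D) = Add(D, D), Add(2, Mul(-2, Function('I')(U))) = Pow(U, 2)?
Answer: 14355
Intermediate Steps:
Function('I')(U) = Add(1, Mul(Rational(-1, 2), Pow(U, 2)))
Function('Y')(D) = Mul(2, D)
Add(Add(30078, Function('I')(-176)), Function('Y')(-118)) = Add(Add(30078, Add(1, Mul(Rational(-1, 2), Pow(-176, 2)))), Mul(2, -118)) = Add(Add(30078, Add(1, Mul(Rational(-1, 2), 30976))), -236) = Add(Add(30078, Add(1, -15488)), -236) = Add(Add(30078, -15487), -236) = Add(14591, -236) = 14355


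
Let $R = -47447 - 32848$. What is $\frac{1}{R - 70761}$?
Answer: $- \frac{1}{151056} \approx -6.6201 \cdot 10^{-6}$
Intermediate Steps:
$R = -80295$ ($R = -47447 - 32848 = -80295$)
$\frac{1}{R - 70761} = \frac{1}{-80295 - 70761} = \frac{1}{-151056} = - \frac{1}{151056}$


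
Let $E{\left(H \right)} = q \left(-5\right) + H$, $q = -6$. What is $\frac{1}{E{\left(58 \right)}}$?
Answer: $\frac{1}{88} \approx 0.011364$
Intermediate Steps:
$E{\left(H \right)} = 30 + H$ ($E{\left(H \right)} = \left(-6\right) \left(-5\right) + H = 30 + H$)
$\frac{1}{E{\left(58 \right)}} = \frac{1}{30 + 58} = \frac{1}{88}$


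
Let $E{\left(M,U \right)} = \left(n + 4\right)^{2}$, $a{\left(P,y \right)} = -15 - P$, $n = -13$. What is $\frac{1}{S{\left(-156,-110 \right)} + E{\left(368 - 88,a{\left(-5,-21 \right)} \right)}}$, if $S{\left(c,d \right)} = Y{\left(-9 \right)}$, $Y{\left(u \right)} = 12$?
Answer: $\frac{1}{93} \approx 0.010753$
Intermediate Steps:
$E{\left(M,U \right)} = 81$ ($E{\left(M,U \right)} = \left(-13 + 4\right)^{2} = \left(-9\right)^{2} = 81$)
$S{\left(c,d \right)} = 12$
$\frac{1}{S{\left(-156,-110 \right)} + E{\left(368 - 88,a{\left(-5,-21 \right)} \right)}} = \frac{1}{12 + 81} = \frac{1}{93}$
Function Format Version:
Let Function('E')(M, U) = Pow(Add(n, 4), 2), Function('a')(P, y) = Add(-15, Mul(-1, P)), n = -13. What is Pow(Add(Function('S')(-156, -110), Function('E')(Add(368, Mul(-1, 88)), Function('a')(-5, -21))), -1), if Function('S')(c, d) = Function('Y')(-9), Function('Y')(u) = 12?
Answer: Rational(1, 93) ≈ 0.010753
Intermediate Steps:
Function('E')(M, U) = 81 (Function('E')(M, U) = Pow(Add(-13, 4), 2) = Pow(-9, 2) = 81)
Function('S')(c, d) = 12
Pow(Add(Function('S')(-156, -110), Function('E')(Add(368, Mul(-1, 88)), Function('a')(-5, -21))), -1) = Pow(Add(12, 81), -1) = Pow(93, -1) = Rational(1, 93)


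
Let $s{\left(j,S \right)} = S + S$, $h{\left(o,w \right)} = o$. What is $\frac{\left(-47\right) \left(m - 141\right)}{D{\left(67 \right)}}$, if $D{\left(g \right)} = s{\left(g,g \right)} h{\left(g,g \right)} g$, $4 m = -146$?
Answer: $\frac{16685}{1203052} \approx 0.013869$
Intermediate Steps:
$m = - \frac{73}{2}$ ($m = \frac{1}{4} \left(-146\right) = - \frac{73}{2} \approx -36.5$)
$s{\left(j,S \right)} = 2 S$
$D{\left(g \right)} = 2 g^{3}$ ($D{\left(g \right)} = 2 g g g = 2 g^{2} g = 2 g^{3}$)
$\frac{\left(-47\right) \left(m - 141\right)}{D{\left(67 \right)}} = \frac{\left(-47\right) \left(- \frac{73}{2} - 141\right)}{2 \cdot 67^{3}} = \frac{\left(-47\right) \left(- \frac{355}{2}\right)}{2 \cdot 300763} = \frac{16685}{2 \cdot 601526} = \frac{16685}{2} \cdot \frac{1}{601526} = \frac{16685}{1203052}$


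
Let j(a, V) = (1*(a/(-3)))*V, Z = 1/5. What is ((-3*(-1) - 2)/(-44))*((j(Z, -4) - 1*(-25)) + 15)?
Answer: -151/165 ≈ -0.91515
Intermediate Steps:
Z = ⅕ ≈ 0.20000
j(a, V) = -V*a/3 (j(a, V) = (1*(a*(-⅓)))*V = (1*(-a/3))*V = (-a/3)*V = -V*a/3)
((-3*(-1) - 2)/(-44))*((j(Z, -4) - 1*(-25)) + 15) = ((-3*(-1) - 2)/(-44))*((-⅓*(-4)*⅕ - 1*(-25)) + 15) = ((3 - 2)*(-1/44))*((4/15 + 25) + 15) = (1*(-1/44))*(379/15 + 15) = -1/44*604/15 = -151/165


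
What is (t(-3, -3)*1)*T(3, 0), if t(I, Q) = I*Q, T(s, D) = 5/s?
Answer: 15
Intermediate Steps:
(t(-3, -3)*1)*T(3, 0) = (-3*(-3)*1)*(5/3) = (9*1)*(5*(⅓)) = 9*(5/3) = 15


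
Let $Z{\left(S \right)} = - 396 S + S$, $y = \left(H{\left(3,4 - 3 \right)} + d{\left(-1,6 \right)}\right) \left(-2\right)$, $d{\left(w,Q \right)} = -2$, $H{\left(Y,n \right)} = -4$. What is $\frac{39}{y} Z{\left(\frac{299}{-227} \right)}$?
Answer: $\frac{1535365}{908} \approx 1690.9$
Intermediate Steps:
$y = 12$ ($y = \left(-4 - 2\right) \left(-2\right) = \left(-6\right) \left(-2\right) = 12$)
$Z{\left(S \right)} = - 395 S$
$\frac{39}{y} Z{\left(\frac{299}{-227} \right)} = \frac{39}{12} \left(- 395 \frac{299}{-227}\right) = 39 \cdot \frac{1}{12} \left(- 395 \cdot 299 \left(- \frac{1}{227}\right)\right) = \frac{13 \left(\left(-395\right) \left(- \frac{299}{227}\right)\right)}{4} = \frac{13}{4} \cdot \frac{118105}{227} = \frac{1535365}{908}$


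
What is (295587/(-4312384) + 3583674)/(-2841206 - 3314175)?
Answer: -15454178123229/26544366538304 ≈ -0.58220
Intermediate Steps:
(295587/(-4312384) + 3583674)/(-2841206 - 3314175) = (295587*(-1/4312384) + 3583674)/(-6155381) = (-295587/4312384 + 3583674)*(-1/6155381) = (15454178123229/4312384)*(-1/6155381) = -15454178123229/26544366538304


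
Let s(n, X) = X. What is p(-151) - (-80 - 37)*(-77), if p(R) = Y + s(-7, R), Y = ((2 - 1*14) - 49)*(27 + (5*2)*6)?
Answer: -14467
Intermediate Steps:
Y = -5307 (Y = ((2 - 14) - 49)*(27 + 10*6) = (-12 - 49)*(27 + 60) = -61*87 = -5307)
p(R) = -5307 + R
p(-151) - (-80 - 37)*(-77) = (-5307 - 151) - (-80 - 37)*(-77) = -5458 - (-117)*(-77) = -5458 - 1*9009 = -5458 - 9009 = -14467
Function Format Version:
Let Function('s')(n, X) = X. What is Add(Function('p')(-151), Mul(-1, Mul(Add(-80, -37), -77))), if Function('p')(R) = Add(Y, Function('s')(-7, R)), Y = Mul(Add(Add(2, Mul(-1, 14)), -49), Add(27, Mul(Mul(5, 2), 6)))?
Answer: -14467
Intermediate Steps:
Y = -5307 (Y = Mul(Add(Add(2, -14), -49), Add(27, Mul(10, 6))) = Mul(Add(-12, -49), Add(27, 60)) = Mul(-61, 87) = -5307)
Function('p')(R) = Add(-5307, R)
Add(Function('p')(-151), Mul(-1, Mul(Add(-80, -37), -77))) = Add(Add(-5307, -151), Mul(-1, Mul(Add(-80, -37), -77))) = Add(-5458, Mul(-1, Mul(-117, -77))) = Add(-5458, Mul(-1, 9009)) = Add(-5458, -9009) = -14467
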